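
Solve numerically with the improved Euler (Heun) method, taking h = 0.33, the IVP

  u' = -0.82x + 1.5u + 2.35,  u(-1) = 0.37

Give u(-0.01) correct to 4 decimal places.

Heun: k1 = f(x_n, u_n); k2 = f(x_n + h, u_n + h·k1); u_{n+1} = u_n + (h/2)·(k1 + k2).
x=-1.000000, u=0.370000:
  k1 = f(-1.000000, 0.370000) = 3.725000
  k2 = f(-0.670000, 1.599250) = 5.298275
  u ← 0.370000 + (0.33/2)·(3.725000 + 5.298275) = 1.858840
x=-0.670000, u=1.858840:
  k1 = f(-0.670000, 1.858840) = 5.687661
  k2 = f(-0.340000, 3.735768) = 8.232453
  u ← 1.858840 + (0.33/2)·(5.687661 + 8.232453) = 4.155659
x=-0.340000, u=4.155659:
  k1 = f(-0.340000, 4.155659) = 8.862289
  k2 = f(-0.010000, 7.080214) = 12.978521
  u ← 4.155659 + (0.33/2)·(8.862289 + 12.978521) = 7.759393
u(-0.01) ≈ 7.7594

7.7594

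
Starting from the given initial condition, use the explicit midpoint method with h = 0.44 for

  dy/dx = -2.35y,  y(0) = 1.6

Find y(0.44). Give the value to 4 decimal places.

Midpoint: k1 = f(x_n, y_n); k2 = f(x_n + h/2, y_n + (h/2)·k1); y_{n+1} = y_n + h·k2.
x=0.000000, y=1.600000:
  k1 = f(0.000000, 1.600000) = -3.760000
  k2 = f(0.220000, 0.772800) = -1.816080
  y ← 1.600000 + 0.44·(-1.816080) = 0.800925
y(0.44) ≈ 0.8009

0.8009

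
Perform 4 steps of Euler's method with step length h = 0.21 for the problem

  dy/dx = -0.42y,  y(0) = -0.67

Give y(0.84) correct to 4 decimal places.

-0.4631

Euler: y_{n+1} = y_n + h·f(x_n, y_n).
x=0.000000, y=-0.670000: f=0.281400 → y ← -0.670000 + 0.21·0.281400 = -0.610906
x=0.210000, y=-0.610906: f=0.256581 → y ← -0.610906 + 0.21·0.256581 = -0.557024
x=0.420000, y=-0.557024: f=0.233950 → y ← -0.557024 + 0.21·0.233950 = -0.507895
x=0.630000, y=-0.507895: f=0.213316 → y ← -0.507895 + 0.21·0.213316 = -0.463098
y(0.84) ≈ -0.4631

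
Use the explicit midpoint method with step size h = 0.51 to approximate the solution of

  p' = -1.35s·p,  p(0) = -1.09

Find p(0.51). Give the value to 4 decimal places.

Midpoint: k1 = f(s_n, p_n); k2 = f(s_n + h/2, p_n + (h/2)·k1); p_{n+1} = p_n + h·k2.
s=0.000000, p=-1.090000:
  k1 = f(0.000000, -1.090000) = 0.000000
  k2 = f(0.255000, -1.090000) = 0.375233
  p ← -1.090000 + 0.51·0.375233 = -0.898631
p(0.51) ≈ -0.8986

-0.8986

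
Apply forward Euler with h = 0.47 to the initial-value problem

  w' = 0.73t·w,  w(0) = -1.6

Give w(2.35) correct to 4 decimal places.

-5.9978

Euler: w_{n+1} = w_n + h·f(t_n, w_n).
t=0.000000, w=-1.600000: f=0.000000 → w ← -1.600000 + 0.47·0.000000 = -1.600000
t=0.470000, w=-1.600000: f=-0.548960 → w ← -1.600000 + 0.47·(-0.548960) = -1.858011
t=0.940000, w=-1.858011: f=-1.274967 → w ← -1.858011 + 0.47·(-1.274967) = -2.457246
t=1.410000, w=-2.457246: f=-2.529243 → w ← -2.457246 + 0.47·(-2.529243) = -3.645990
t=1.880000, w=-3.645990: f=-5.003757 → w ← -3.645990 + 0.47·(-5.003757) = -5.997756
w(2.35) ≈ -5.9978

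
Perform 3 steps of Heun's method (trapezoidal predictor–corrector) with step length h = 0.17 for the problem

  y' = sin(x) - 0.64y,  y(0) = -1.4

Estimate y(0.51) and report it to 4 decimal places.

-0.8956

Heun: k1 = f(x_n, y_n); k2 = f(x_n + h, y_n + h·k1); y_{n+1} = y_n + (h/2)·(k1 + k2).
x=0.000000, y=-1.400000:
  k1 = f(0.000000, -1.400000) = 0.896000
  k2 = f(0.170000, -1.247680) = 0.967698
  y ← -1.400000 + (0.17/2)·(0.896000 + 0.967698) = -1.241586
x=0.170000, y=-1.241586:
  k1 = f(0.170000, -1.241586) = 0.963797
  k2 = f(0.340000, -1.077740) = 1.023241
  y ← -1.241586 + (0.17/2)·(0.963797 + 1.023241) = -1.072687
x=0.340000, y=-1.072687:
  k1 = f(0.340000, -1.072687) = 1.020007
  k2 = f(0.510000, -0.899286) = 1.063720
  y ← -1.072687 + (0.17/2)·(1.020007 + 1.063720) = -0.895571
y(0.51) ≈ -0.8956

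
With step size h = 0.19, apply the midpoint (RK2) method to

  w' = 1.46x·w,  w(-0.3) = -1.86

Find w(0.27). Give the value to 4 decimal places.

Midpoint: k1 = f(x_n, w_n); k2 = f(x_n + h/2, w_n + (h/2)·k1); w_{n+1} = w_n + h·k2.
x=-0.300000, w=-1.860000:
  k1 = f(-0.300000, -1.860000) = 0.814680
  k2 = f(-0.205000, -1.782605) = 0.533534
  w ← -1.860000 + 0.19·0.533534 = -1.758629
x=-0.110000, w=-1.758629:
  k1 = f(-0.110000, -1.758629) = 0.282436
  k2 = f(-0.015000, -1.731797) = 0.037926
  w ← -1.758629 + 0.19·0.037926 = -1.751423
x=0.080000, w=-1.751423:
  k1 = f(0.080000, -1.751423) = -0.204566
  k2 = f(0.175000, -1.770856) = -0.452454
  w ← -1.751423 + 0.19·(-0.452454) = -1.837389
w(0.27) ≈ -1.8374

-1.8374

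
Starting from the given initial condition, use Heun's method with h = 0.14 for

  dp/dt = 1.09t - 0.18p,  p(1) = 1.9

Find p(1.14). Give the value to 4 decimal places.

Heun: k1 = f(t_n, p_n); k2 = f(t_n + h, p_n + h·k1); p_{n+1} = p_n + (h/2)·(k1 + k2).
t=1.000000, p=1.900000:
  k1 = f(1.000000, 1.900000) = 0.748000
  k2 = f(1.140000, 2.004720) = 0.881750
  p ← 1.900000 + (0.14/2)·(0.748000 + 0.881750) = 2.014083
p(1.14) ≈ 2.0141

2.0141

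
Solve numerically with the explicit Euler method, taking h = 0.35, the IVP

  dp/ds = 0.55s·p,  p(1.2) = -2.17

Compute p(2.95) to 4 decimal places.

-10.1861

Euler: p_{n+1} = p_n + h·f(s_n, p_n).
s=1.200000, p=-2.170000: f=-1.432200 → p ← -2.170000 + 0.35·(-1.432200) = -2.671270
s=1.550000, p=-2.671270: f=-2.277258 → p ← -2.671270 + 0.35·(-2.277258) = -3.468310
s=1.900000, p=-3.468310: f=-3.624384 → p ← -3.468310 + 0.35·(-3.624384) = -4.736845
s=2.250000, p=-4.736845: f=-5.861845 → p ← -4.736845 + 0.35·(-5.861845) = -6.788490
s=2.600000, p=-6.788490: f=-9.707541 → p ← -6.788490 + 0.35·(-9.707541) = -10.186130
p(2.95) ≈ -10.1861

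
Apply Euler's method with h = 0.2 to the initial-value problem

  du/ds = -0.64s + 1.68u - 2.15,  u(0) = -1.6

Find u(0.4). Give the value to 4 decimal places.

Euler: u_{n+1} = u_n + h·f(s_n, u_n).
s=0.000000, u=-1.600000: f=-4.838000 → u ← -1.600000 + 0.2·(-4.838000) = -2.567600
s=0.200000, u=-2.567600: f=-6.591568 → u ← -2.567600 + 0.2·(-6.591568) = -3.885914
u(0.4) ≈ -3.8859

-3.8859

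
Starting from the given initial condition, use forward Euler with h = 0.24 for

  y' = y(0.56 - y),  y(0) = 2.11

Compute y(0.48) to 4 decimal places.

1.0818

Euler: y_{n+1} = y_n + h·f(s_n, y_n).
s=0.000000, y=2.110000: f=-3.270500 → y ← 2.110000 + 0.24·(-3.270500) = 1.325080
s=0.240000, y=1.325080: f=-1.013792 → y ← 1.325080 + 0.24·(-1.013792) = 1.081770
y(0.48) ≈ 1.0818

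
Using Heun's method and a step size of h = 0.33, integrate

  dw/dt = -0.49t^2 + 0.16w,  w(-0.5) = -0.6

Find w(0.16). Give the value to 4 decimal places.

Heun: k1 = f(t_n, w_n); k2 = f(t_n + h, w_n + h·k1); w_{n+1} = w_n + (h/2)·(k1 + k2).
t=-0.500000, w=-0.600000:
  k1 = f(-0.500000, -0.600000) = -0.218500
  k2 = f(-0.170000, -0.672105) = -0.121698
  w ← -0.600000 + (0.33/2)·(-0.218500 + (-0.121698)) = -0.656133
t=-0.170000, w=-0.656133:
  k1 = f(-0.170000, -0.656133) = -0.119142
  k2 = f(0.160000, -0.695450) = -0.123816
  w ← -0.656133 + (0.33/2)·(-0.119142 + (-0.123816)) = -0.696221
w(0.16) ≈ -0.6962

-0.6962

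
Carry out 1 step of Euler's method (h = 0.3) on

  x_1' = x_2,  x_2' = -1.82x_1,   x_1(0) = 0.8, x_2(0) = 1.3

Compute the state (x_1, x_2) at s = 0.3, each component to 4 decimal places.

1.1900, 0.8632

Euler on (x_1,x_2): x_1_{n+1} = x_1_n + h·x_1', x_2_{n+1} = x_2_n + h·x_2'.
0.000000: (0.800000, 1.300000); f=(1.300000, -1.456000) → (1.190000, 0.863200)
(x_1(0.3), x_2(0.3)) ≈ (1.1900, 0.8632)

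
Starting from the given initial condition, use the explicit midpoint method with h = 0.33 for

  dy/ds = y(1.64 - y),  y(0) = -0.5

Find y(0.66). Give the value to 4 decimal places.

Midpoint: k1 = f(s_n, y_n); k2 = f(s_n + h/2, y_n + (h/2)·k1); y_{n+1} = y_n + h·k2.
s=0.000000, y=-0.500000:
  k1 = f(0.000000, -0.500000) = -1.070000
  k2 = f(0.165000, -0.676550) = -1.567262
  y ← -0.500000 + 0.33·(-1.567262) = -1.017196
s=0.330000, y=-1.017196:
  k1 = f(0.330000, -1.017196) = -2.702891
  k2 = f(0.495000, -1.463173) = -4.540481
  y ← -1.017196 + 0.33·(-4.540481) = -2.515555
y(0.66) ≈ -2.5156

-2.5156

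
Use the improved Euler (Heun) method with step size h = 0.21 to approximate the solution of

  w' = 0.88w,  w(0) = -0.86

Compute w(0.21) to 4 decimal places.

Heun: k1 = f(s_n, w_n); k2 = f(s_n + h, w_n + h·k1); w_{n+1} = w_n + (h/2)·(k1 + k2).
s=0.000000, w=-0.860000:
  k1 = f(0.000000, -0.860000) = -0.756800
  k2 = f(0.210000, -1.018928) = -0.896657
  w ← -0.860000 + (0.21/2)·(-0.756800 + (-0.896657)) = -1.033613
w(0.21) ≈ -1.0336

-1.0336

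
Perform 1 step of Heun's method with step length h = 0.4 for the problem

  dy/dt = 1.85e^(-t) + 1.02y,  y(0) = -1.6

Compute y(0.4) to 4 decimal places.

Heun: k1 = f(t_n, y_n); k2 = f(t_n + h, y_n + h·k1); y_{n+1} = y_n + (h/2)·(k1 + k2).
t=0.000000, y=-1.600000:
  k1 = f(0.000000, -1.600000) = 0.218000
  k2 = f(0.400000, -1.512800) = -0.302964
  y ← -1.600000 + (0.4/2)·(0.218000 + (-0.302964)) = -1.616993
y(0.4) ≈ -1.6170

-1.6170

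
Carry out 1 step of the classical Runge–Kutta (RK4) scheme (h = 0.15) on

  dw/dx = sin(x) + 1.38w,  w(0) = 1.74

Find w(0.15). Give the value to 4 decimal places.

2.1522

RK4: k1 = f(x_n, w_n); k2 = f(x_n + h/2, w_n + (h/2)·k1); k3 = f(x_n + h/2, w_n + (h/2)·k2); k4 = f(x_n + h, w_n + h·k3); w_{n+1} = w_n + (h/6)·(k1 + 2k2 + 2k3 + k4).
x=0.000000, w=1.740000:
  k1 = f(0.000000, 1.740000) = 2.401200
  k2 = f(0.075000, 1.920090) = 2.724654
  k3 = f(0.075000, 1.944349) = 2.758131
  k4 = f(0.150000, 2.153720) = 3.121571
  w ← 1.740000 + (0.15/6)·(k1 + 2k2 + 2k3 + k4) = 2.152209
w(0.15) ≈ 2.1522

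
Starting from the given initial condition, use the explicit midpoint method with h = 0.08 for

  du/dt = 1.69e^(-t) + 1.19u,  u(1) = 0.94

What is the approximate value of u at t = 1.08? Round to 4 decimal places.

1.0839

Midpoint: k1 = f(t_n, u_n); k2 = f(t_n + h/2, u_n + (h/2)·k1); u_{n+1} = u_n + h·k2.
t=1.000000, u=0.940000:
  k1 = f(1.000000, 0.940000) = 1.740316
  k2 = f(1.040000, 1.009613) = 1.798777
  u ← 0.940000 + 0.08·1.798777 = 1.083902
u(1.08) ≈ 1.0839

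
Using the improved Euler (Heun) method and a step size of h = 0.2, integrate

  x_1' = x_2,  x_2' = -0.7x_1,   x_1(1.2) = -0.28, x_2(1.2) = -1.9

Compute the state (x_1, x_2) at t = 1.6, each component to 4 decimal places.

Heun on (x_1,x_2): k1 = f(t_n, state_n); k2 = f(t_n + h, state_n + h·k1); state_{n+1} = state_n + (h/2)·(k1 + k2).
1.200000: (-0.280000, -1.900000)
  k1 = (-1.900000, 0.196000)
  predictor → (-0.660000, -1.860800)
  k2 = (-1.860800, 0.462000)
  → (-0.656080, -1.834200)
1.400000: (-0.656080, -1.834200)
  k1 = (-1.834200, 0.459256)
  predictor → (-1.022920, -1.742349)
  k2 = (-1.742349, 0.716044)
  → (-1.013735, -1.716670)
(x_1(1.6), x_2(1.6)) ≈ (-1.0137, -1.7167)

-1.0137, -1.7167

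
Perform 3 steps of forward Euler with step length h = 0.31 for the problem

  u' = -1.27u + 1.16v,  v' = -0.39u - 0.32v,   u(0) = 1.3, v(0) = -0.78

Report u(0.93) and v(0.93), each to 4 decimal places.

-0.3014, -0.7528

Euler on (u,v): u_{n+1} = u_n + h·u', v_{n+1} = v_n + h·v'.
0.000000: (1.300000, -0.780000); f=(-2.555800, -0.257400) → (0.507702, -0.859794)
0.310000: (0.507702, -0.859794); f=(-1.642143, 0.077130) → (-0.001362, -0.835884)
0.620000: (-0.001362, -0.835884); f=(-0.967895, 0.268014) → (-0.301410, -0.752799)
(u(0.93), v(0.93)) ≈ (-0.3014, -0.7528)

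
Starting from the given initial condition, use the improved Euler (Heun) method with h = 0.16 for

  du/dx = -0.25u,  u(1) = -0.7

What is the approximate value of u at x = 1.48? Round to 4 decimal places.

Heun: k1 = f(x_n, u_n); k2 = f(x_n + h, u_n + h·k1); u_{n+1} = u_n + (h/2)·(k1 + k2).
x=1.000000, u=-0.700000:
  k1 = f(1.000000, -0.700000) = 0.175000
  k2 = f(1.160000, -0.672000) = 0.168000
  u ← -0.700000 + (0.16/2)·(0.175000 + 0.168000) = -0.672560
x=1.160000, u=-0.672560:
  k1 = f(1.160000, -0.672560) = 0.168140
  k2 = f(1.320000, -0.645658) = 0.161414
  u ← -0.672560 + (0.16/2)·(0.168140 + 0.161414) = -0.646196
x=1.320000, u=-0.646196:
  k1 = f(1.320000, -0.646196) = 0.161549
  k2 = f(1.480000, -0.620348) = 0.155087
  u ← -0.646196 + (0.16/2)·(0.161549 + 0.155087) = -0.620865
u(1.48) ≈ -0.6209

-0.6209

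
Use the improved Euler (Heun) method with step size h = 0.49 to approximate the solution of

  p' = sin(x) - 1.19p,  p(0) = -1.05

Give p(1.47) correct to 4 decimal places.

Heun: k1 = f(x_n, p_n); k2 = f(x_n + h, p_n + h·k1); p_{n+1} = p_n + (h/2)·(k1 + k2).
x=0.000000, p=-1.050000:
  k1 = f(0.000000, -1.050000) = 1.249500
  k2 = f(0.490000, -0.437745) = 0.991542
  p ← -1.050000 + (0.49/2)·(1.249500 + 0.991542) = -0.500945
x=0.490000, p=-0.500945:
  k1 = f(0.490000, -0.500945) = 1.066750
  k2 = f(0.980000, 0.021763) = 0.804600
  p ← -0.500945 + (0.49/2)·(1.066750 + 0.804600) = -0.042464
x=0.980000, p=-0.042464:
  k1 = f(0.980000, -0.042464) = 0.881029
  k2 = f(1.470000, 0.389240) = 0.531728
  p ← -0.042464 + (0.49/2)·(0.881029 + 0.531728) = 0.303662
p(1.47) ≈ 0.3037

0.3037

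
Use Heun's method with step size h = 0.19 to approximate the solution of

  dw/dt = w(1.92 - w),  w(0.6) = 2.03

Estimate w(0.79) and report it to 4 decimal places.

1.9960

Heun: k1 = f(t_n, w_n); k2 = f(t_n + h, w_n + h·k1); w_{n+1} = w_n + (h/2)·(k1 + k2).
t=0.600000, w=2.030000:
  k1 = f(0.600000, 2.030000) = -0.223300
  k2 = f(0.790000, 1.987573) = -0.134306
  w ← 2.030000 + (0.19/2)·(-0.223300 + (-0.134306)) = 1.996027
w(0.79) ≈ 1.9960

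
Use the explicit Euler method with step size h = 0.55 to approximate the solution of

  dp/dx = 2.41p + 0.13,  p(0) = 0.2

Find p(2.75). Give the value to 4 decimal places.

17.2170

Euler: p_{n+1} = p_n + h·f(x_n, p_n).
x=0.000000, p=0.200000: f=0.612000 → p ← 0.200000 + 0.55·0.612000 = 0.536600
x=0.550000, p=0.536600: f=1.423206 → p ← 0.536600 + 0.55·1.423206 = 1.319363
x=1.100000, p=1.319363: f=3.309666 → p ← 1.319363 + 0.55·3.309666 = 3.139679
x=1.650000, p=3.139679: f=7.696627 → p ← 3.139679 + 0.55·7.696627 = 7.372824
x=2.200000, p=7.372824: f=17.898507 → p ← 7.372824 + 0.55·17.898507 = 17.217003
p(2.75) ≈ 17.2170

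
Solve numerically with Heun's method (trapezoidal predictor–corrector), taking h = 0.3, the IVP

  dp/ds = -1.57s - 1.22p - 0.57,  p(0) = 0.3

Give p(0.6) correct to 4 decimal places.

Heun: k1 = f(s_n, p_n); k2 = f(s_n + h, p_n + h·k1); p_{n+1} = p_n + (h/2)·(k1 + k2).
s=0.000000, p=0.300000:
  k1 = f(0.000000, 0.300000) = -0.936000
  k2 = f(0.300000, 0.019200) = -1.064424
  p ← 0.300000 + (0.3/2)·(-0.936000 + (-1.064424)) = -0.000064
s=0.300000, p=-0.000064:
  k1 = f(0.300000, -0.000064) = -1.040922
  k2 = f(0.600000, -0.312340) = -1.130945
  p ← -0.000064 + (0.3/2)·(-1.040922 + (-1.130945)) = -0.325844
p(0.6) ≈ -0.3258

-0.3258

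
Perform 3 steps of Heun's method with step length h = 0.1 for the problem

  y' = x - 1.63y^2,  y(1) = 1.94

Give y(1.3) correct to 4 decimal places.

Heun: k1 = f(x_n, y_n); k2 = f(x_n + h, y_n + h·k1); y_{n+1} = y_n + (h/2)·(k1 + k2).
x=1.000000, y=1.940000:
  k1 = f(1.000000, 1.940000) = -5.134668
  k2 = f(1.100000, 1.426533) = -2.217045
  y ← 1.940000 + (0.1/2)·(-5.134668 + (-2.217045)) = 1.572414
x=1.100000, y=1.572414:
  k1 = f(1.100000, 1.572414) = -2.930154
  k2 = f(1.200000, 1.279399) = -1.468085
  y ← 1.572414 + (0.1/2)·(-2.930154 + (-1.468085)) = 1.352502
x=1.200000, y=1.352502:
  k1 = f(1.200000, 1.352502) = -1.781698
  k2 = f(1.300000, 1.174333) = -0.947863
  y ← 1.352502 + (0.1/2)·(-1.781698 + (-0.947863)) = 1.216024
y(1.3) ≈ 1.2160

1.2160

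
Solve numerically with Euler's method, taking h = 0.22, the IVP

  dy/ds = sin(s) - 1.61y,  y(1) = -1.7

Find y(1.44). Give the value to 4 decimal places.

Euler: y_{n+1} = y_n + h·f(s_n, y_n).
s=1.000000, y=-1.700000: f=3.578471 → y ← -1.700000 + 0.22·3.578471 = -0.912736
s=1.220000, y=-0.912736: f=2.408605 → y ← -0.912736 + 0.22·2.408605 = -0.382843
y(1.44) ≈ -0.3828

-0.3828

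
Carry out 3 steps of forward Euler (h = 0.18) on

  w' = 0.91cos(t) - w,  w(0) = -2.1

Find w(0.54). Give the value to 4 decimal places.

-0.7623

Euler: w_{n+1} = w_n + h·f(t_n, w_n).
t=0.000000, w=-2.100000: f=3.010000 → w ← -2.100000 + 0.18·3.010000 = -1.558200
t=0.180000, w=-1.558200: f=2.453498 → w ← -1.558200 + 0.18·2.453498 = -1.116570
t=0.360000, w=-1.116570: f=1.968237 → w ← -1.116570 + 0.18·1.968237 = -0.762288
w(0.54) ≈ -0.7623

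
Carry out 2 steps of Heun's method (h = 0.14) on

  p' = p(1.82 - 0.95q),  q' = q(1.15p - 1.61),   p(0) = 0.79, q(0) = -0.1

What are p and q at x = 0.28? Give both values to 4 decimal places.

Heun on (p,q): k1 = f(x_n, state_n); k2 = f(x_n + h, state_n + h·k1); state_{n+1} = state_n + (h/2)·(k1 + k2).
0.000000: (0.790000, -0.100000)
  k1 = (1.512850, 0.070150)
  predictor → (1.001799, -0.090179)
  k2 = (1.909098, 0.041296)
  → (1.029536, -0.092199)
0.140000: (1.029536, -0.092199)
  k1 = (1.963932, 0.039280)
  predictor → (1.304487, -0.086700)
  k2 = (2.481610, 0.009523)
  → (1.340724, -0.088783)
(p(0.28), q(0.28)) ≈ (1.3407, -0.0888)

1.3407, -0.0888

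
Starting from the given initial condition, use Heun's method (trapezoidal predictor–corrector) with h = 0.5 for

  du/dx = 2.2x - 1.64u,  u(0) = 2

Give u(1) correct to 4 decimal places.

1.2744

Heun: k1 = f(x_n, u_n); k2 = f(x_n + h, u_n + h·k1); u_{n+1} = u_n + (h/2)·(k1 + k2).
x=0.000000, u=2.000000:
  k1 = f(0.000000, 2.000000) = -3.280000
  k2 = f(0.500000, 0.360000) = 0.509600
  u ← 2.000000 + (0.5/2)·(-3.280000 + 0.509600) = 1.307400
x=0.500000, u=1.307400:
  k1 = f(0.500000, 1.307400) = -1.044136
  k2 = f(1.000000, 0.785332) = 0.912056
  u ← 1.307400 + (0.5/2)·(-1.044136 + 0.912056) = 1.274380
u(1) ≈ 1.2744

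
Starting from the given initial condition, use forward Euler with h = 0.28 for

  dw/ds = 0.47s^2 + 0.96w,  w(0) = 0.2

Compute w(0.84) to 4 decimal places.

Euler: w_{n+1} = w_n + h·f(s_n, w_n).
s=0.000000, w=0.200000: f=0.192000 → w ← 0.200000 + 0.28·0.192000 = 0.253760
s=0.280000, w=0.253760: f=0.280458 → w ← 0.253760 + 0.28·0.280458 = 0.332288
s=0.560000, w=0.332288: f=0.466389 → w ← 0.332288 + 0.28·0.466389 = 0.462877
w(0.84) ≈ 0.4629

0.4629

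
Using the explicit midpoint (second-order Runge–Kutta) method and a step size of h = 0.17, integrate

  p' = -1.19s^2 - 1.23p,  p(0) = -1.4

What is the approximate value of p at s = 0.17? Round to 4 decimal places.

Midpoint: k1 = f(s_n, p_n); k2 = f(s_n + h/2, p_n + (h/2)·k1); p_{n+1} = p_n + h·k2.
s=0.000000, p=-1.400000:
  k1 = f(0.000000, -1.400000) = 1.722000
  k2 = f(0.085000, -1.253630) = 1.533367
  p ← -1.400000 + 0.17·1.533367 = -1.139328
p(0.17) ≈ -1.1393

-1.1393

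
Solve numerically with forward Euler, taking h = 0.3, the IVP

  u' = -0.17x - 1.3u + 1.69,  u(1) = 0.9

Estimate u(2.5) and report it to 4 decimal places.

1.0424

Euler: u_{n+1} = u_n + h·f(x_n, u_n).
x=1.000000, u=0.900000: f=0.350000 → u ← 0.900000 + 0.3·0.350000 = 1.005000
x=1.300000, u=1.005000: f=0.162500 → u ← 1.005000 + 0.3·0.162500 = 1.053750
x=1.600000, u=1.053750: f=0.048125 → u ← 1.053750 + 0.3·0.048125 = 1.068188
x=1.900000, u=1.068188: f=-0.021644 → u ← 1.068188 + 0.3·(-0.021644) = 1.061694
x=2.200000, u=1.061694: f=-0.064203 → u ← 1.061694 + 0.3·(-0.064203) = 1.042434
u(2.5) ≈ 1.0424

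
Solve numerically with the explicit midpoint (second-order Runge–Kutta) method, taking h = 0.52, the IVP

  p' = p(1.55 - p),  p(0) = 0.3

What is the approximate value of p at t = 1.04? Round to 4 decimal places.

0.8458

Midpoint: k1 = f(t_n, p_n); k2 = f(t_n + h/2, p_n + (h/2)·k1); p_{n+1} = p_n + h·k2.
t=0.000000, p=0.300000:
  k1 = f(0.000000, 0.300000) = 0.375000
  k2 = f(0.260000, 0.397500) = 0.458119
  p ← 0.300000 + 0.52·0.458119 = 0.538222
t=0.520000, p=0.538222:
  k1 = f(0.520000, 0.538222) = 0.544561
  k2 = f(0.780000, 0.679808) = 0.591563
  p ← 0.538222 + 0.52·0.591563 = 0.845835
p(1.04) ≈ 0.8458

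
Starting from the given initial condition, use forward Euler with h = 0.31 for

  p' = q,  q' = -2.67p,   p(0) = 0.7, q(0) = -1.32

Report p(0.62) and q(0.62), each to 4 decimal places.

-0.2980, -2.1401

Euler on (p,q): p_{n+1} = p_n + h·p', q_{n+1} = q_n + h·q'.
0.000000: (0.700000, -1.320000); f=(-1.320000, -1.869000) → (0.290800, -1.899390)
0.310000: (0.290800, -1.899390); f=(-1.899390, -0.776436) → (-0.298011, -2.140085)
(p(0.62), q(0.62)) ≈ (-0.2980, -2.1401)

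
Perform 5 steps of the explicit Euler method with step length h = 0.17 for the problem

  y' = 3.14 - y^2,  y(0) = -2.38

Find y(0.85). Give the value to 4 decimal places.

-24.5675

Euler: y_{n+1} = y_n + h·f(x_n, y_n).
x=0.000000, y=-2.380000: f=-2.524400 → y ← -2.380000 + 0.17·(-2.524400) = -2.809148
x=0.170000, y=-2.809148: f=-4.751312 → y ← -2.809148 + 0.17·(-4.751312) = -3.616871
x=0.340000, y=-3.616871: f=-9.941757 → y ← -3.616871 + 0.17·(-9.941757) = -5.306970
x=0.510000, y=-5.306970: f=-25.023928 → y ← -5.306970 + 0.17·(-25.023928) = -9.561038
x=0.680000, y=-9.561038: f=-88.273439 → y ← -9.561038 + 0.17·(-88.273439) = -24.567522
y(0.85) ≈ -24.5675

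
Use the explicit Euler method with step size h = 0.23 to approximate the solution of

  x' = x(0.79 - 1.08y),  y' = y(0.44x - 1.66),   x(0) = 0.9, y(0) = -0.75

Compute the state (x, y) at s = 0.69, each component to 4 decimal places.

Euler on (x,y): x_{n+1} = x_n + h·x', y_{n+1} = y_n + h·y'.
0.000000: (0.900000, -0.750000); f=(1.440000, 0.948000) → (1.231200, -0.531960)
0.230000: (1.231200, -0.531960); f=(1.679993, 0.594876) → (1.617598, -0.395139)
0.460000: (1.617598, -0.395139); f=(1.968212, 0.374693) → (2.070287, -0.308959)
(x(0.69), y(0.69)) ≈ (2.0703, -0.3090)

2.0703, -0.3090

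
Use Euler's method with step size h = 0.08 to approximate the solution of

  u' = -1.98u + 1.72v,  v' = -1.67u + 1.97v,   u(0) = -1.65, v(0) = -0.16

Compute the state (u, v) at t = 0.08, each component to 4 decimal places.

-1.4107, 0.0352

Euler on (u,v): u_{n+1} = u_n + h·u', v_{n+1} = v_n + h·v'.
0.000000: (-1.650000, -0.160000); f=(2.991800, 2.440300) → (-1.410656, 0.035224)
(u(0.08), v(0.08)) ≈ (-1.4107, 0.0352)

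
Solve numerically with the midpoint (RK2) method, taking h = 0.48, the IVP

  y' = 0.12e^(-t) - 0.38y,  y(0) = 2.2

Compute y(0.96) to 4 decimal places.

1.5893

Midpoint: k1 = f(t_n, y_n); k2 = f(t_n + h/2, y_n + (h/2)·k1); y_{n+1} = y_n + h·k2.
t=0.000000, y=2.200000:
  k1 = f(0.000000, 2.200000) = -0.716000
  k2 = f(0.240000, 2.028160) = -0.676305
  y ← 2.200000 + 0.48·(-0.676305) = 1.875373
t=0.480000, y=1.875373:
  k1 = f(0.480000, 1.875373) = -0.638388
  k2 = f(0.720000, 1.722160) = -0.596011
  y ← 1.875373 + 0.48·(-0.596011) = 1.589288
y(0.96) ≈ 1.5893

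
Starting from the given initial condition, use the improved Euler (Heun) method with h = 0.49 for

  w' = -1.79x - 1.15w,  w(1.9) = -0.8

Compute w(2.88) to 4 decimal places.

Heun: k1 = f(x_n, w_n); k2 = f(x_n + h, w_n + h·k1); w_{n+1} = w_n + (h/2)·(k1 + k2).
x=1.900000, w=-0.800000:
  k1 = f(1.900000, -0.800000) = -2.481000
  k2 = f(2.390000, -2.015690) = -1.960056
  w ← -0.800000 + (0.49/2)·(-2.481000 + (-1.960056)) = -1.888059
x=2.390000, w=-1.888059:
  k1 = f(2.390000, -1.888059) = -2.106832
  k2 = f(2.880000, -2.920407) = -1.796732
  w ← -1.888059 + (0.49/2)·(-2.106832 + (-1.796732)) = -2.844432
w(2.88) ≈ -2.8444

-2.8444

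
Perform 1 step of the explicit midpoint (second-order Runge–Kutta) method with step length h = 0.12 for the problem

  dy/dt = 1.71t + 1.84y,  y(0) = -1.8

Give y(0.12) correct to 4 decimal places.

-2.2290

Midpoint: k1 = f(t_n, y_n); k2 = f(t_n + h/2, y_n + (h/2)·k1); y_{n+1} = y_n + h·k2.
t=0.000000, y=-1.800000:
  k1 = f(0.000000, -1.800000) = -3.312000
  k2 = f(0.060000, -1.998720) = -3.575045
  y ← -1.800000 + 0.12·(-3.575045) = -2.229005
y(0.12) ≈ -2.2290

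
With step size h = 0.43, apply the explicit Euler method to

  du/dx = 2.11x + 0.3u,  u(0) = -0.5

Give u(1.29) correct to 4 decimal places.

Euler: u_{n+1} = u_n + h·f(x_n, u_n).
x=0.000000, u=-0.500000: f=-0.150000 → u ← -0.500000 + 0.43·(-0.150000) = -0.564500
x=0.430000, u=-0.564500: f=0.737950 → u ← -0.564500 + 0.43·0.737950 = -0.247182
x=0.860000, u=-0.247182: f=1.740446 → u ← -0.247182 + 0.43·1.740446 = 0.501210
u(1.29) ≈ 0.5012

0.5012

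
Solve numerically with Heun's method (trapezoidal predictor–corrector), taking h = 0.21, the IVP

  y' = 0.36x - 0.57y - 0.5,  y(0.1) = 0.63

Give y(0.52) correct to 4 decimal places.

Heun: k1 = f(x_n, y_n); k2 = f(x_n + h, y_n + h·k1); y_{n+1} = y_n + (h/2)·(k1 + k2).
x=0.100000, y=0.630000:
  k1 = f(0.100000, 0.630000) = -0.823100
  k2 = f(0.310000, 0.457149) = -0.648975
  y ← 0.630000 + (0.21/2)·(-0.823100 + (-0.648975)) = 0.475432
x=0.310000, y=0.475432:
  k1 = f(0.310000, 0.475432) = -0.659396
  k2 = f(0.520000, 0.336959) = -0.504867
  y ← 0.475432 + (0.21/2)·(-0.659396 + (-0.504867)) = 0.353185
y(0.52) ≈ 0.3532

0.3532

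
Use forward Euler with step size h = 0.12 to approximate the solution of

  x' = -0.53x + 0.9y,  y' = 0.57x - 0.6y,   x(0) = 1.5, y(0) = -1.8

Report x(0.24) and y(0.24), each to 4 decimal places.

0.9639, -1.3721

Euler on (x,y): x_{n+1} = x_n + h·x', y_{n+1} = y_n + h·y'.
0.000000: (1.500000, -1.800000); f=(-2.415000, 1.935000) → (1.210200, -1.567800)
0.120000: (1.210200, -1.567800); f=(-2.052426, 1.630494) → (0.963909, -1.372141)
(x(0.24), y(0.24)) ≈ (0.9639, -1.3721)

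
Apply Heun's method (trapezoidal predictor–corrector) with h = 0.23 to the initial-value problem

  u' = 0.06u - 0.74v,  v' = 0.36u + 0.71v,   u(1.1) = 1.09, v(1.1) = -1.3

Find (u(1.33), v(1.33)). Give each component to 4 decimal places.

Heun on (u,v): k1 = f(t_n, state_n); k2 = f(t_n + h, state_n + h·k1); state_{n+1} = state_n + (h/2)·(k1 + k2).
1.100000: (1.090000, -1.300000)
  k1 = (1.027400, -0.530600)
  predictor → (1.326302, -1.422038)
  k2 = (1.131886, -0.532178)
  → (1.338318, -1.422219)
(u(1.33), v(1.33)) ≈ (1.3383, -1.4222)

1.3383, -1.4222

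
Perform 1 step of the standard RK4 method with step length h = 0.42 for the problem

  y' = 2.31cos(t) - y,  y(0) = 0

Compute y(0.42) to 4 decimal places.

RK4: k1 = f(t_n, y_n); k2 = f(t_n + h/2, y_n + (h/2)·k1); k3 = f(t_n + h/2, y_n + (h/2)·k2); k4 = f(t_n + h, y_n + h·k3); y_{n+1} = y_n + (h/6)·(k1 + 2k2 + 2k3 + k4).
t=0.000000, y=0.000000:
  k1 = f(0.000000, 0.000000) = 2.310000
  k2 = f(0.210000, 0.485100) = 1.774151
  k3 = f(0.210000, 0.372572) = 1.886680
  k4 = f(0.420000, 0.792405) = 1.316830
  y ← 0.000000 + (0.42/6)·(k1 + 2k2 + 2k3 + k4) = 0.766394
y(0.42) ≈ 0.7664

0.7664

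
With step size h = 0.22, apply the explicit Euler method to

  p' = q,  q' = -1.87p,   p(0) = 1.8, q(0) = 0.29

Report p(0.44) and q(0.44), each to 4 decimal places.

Euler on (p,q): p_{n+1} = p_n + h·p', q_{n+1} = q_n + h·q'.
0.000000: (1.800000, 0.290000); f=(0.290000, -3.366000) → (1.863800, -0.450520)
0.220000: (1.863800, -0.450520); f=(-0.450520, -3.485306) → (1.764686, -1.217287)
(p(0.44), q(0.44)) ≈ (1.7647, -1.2173)

1.7647, -1.2173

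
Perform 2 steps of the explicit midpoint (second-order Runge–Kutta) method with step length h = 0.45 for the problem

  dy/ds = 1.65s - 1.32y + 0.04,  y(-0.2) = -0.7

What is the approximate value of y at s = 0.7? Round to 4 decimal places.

Midpoint: k1 = f(s_n, y_n); k2 = f(s_n + h/2, y_n + (h/2)·k1); y_{n+1} = y_n + h·k2.
s=-0.200000, y=-0.700000:
  k1 = f(-0.200000, -0.700000) = 0.634000
  k2 = f(0.025000, -0.557350) = 0.816952
  y ← -0.700000 + 0.45·0.816952 = -0.332372
s=0.250000, y=-0.332372:
  k1 = f(0.250000, -0.332372) = 0.891231
  k2 = f(0.475000, -0.131845) = 0.997785
  y ← -0.332372 + 0.45·0.997785 = 0.116632
y(0.7) ≈ 0.1166

0.1166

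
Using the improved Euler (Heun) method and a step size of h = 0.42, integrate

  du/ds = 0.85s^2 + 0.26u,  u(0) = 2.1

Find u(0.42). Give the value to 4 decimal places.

Heun: k1 = f(s_n, u_n); k2 = f(s_n + h, u_n + h·k1); u_{n+1} = u_n + (h/2)·(k1 + k2).
s=0.000000, u=2.100000:
  k1 = f(0.000000, 2.100000) = 0.546000
  k2 = f(0.420000, 2.329320) = 0.755563
  u ← 2.100000 + (0.42/2)·(0.546000 + 0.755563) = 2.373328
u(0.42) ≈ 2.3733

2.3733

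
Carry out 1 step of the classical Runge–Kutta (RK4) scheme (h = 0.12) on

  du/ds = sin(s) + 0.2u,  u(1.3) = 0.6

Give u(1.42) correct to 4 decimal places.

RK4: k1 = f(s_n, u_n); k2 = f(s_n + h/2, u_n + (h/2)·k1); k3 = f(s_n + h/2, u_n + (h/2)·k2); k4 = f(s_n + h, u_n + h·k3); u_{n+1} = u_n + (h/6)·(k1 + 2k2 + 2k3 + k4).
s=1.300000, u=0.600000:
  k1 = f(1.300000, 0.600000) = 1.083558
  k2 = f(1.360000, 0.665013) = 1.110867
  k3 = f(1.360000, 0.666652) = 1.111195
  k4 = f(1.420000, 0.733343) = 1.135320
  u ← 0.600000 + (0.12/6)·(k1 + 2k2 + 2k3 + k4) = 0.733260
u(1.42) ≈ 0.7333

0.7333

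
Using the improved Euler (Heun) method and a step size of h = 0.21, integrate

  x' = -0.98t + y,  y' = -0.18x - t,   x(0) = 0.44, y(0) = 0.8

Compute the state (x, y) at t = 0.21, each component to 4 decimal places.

0.5846, 0.7581

Heun on (x,y): k1 = f(t_n, state_n); k2 = f(t_n + h, state_n + h·k1); state_{n+1} = state_n + (h/2)·(k1 + k2).
0.000000: (0.440000, 0.800000)
  k1 = (0.800000, -0.079200)
  predictor → (0.608000, 0.783368)
  k2 = (0.577568, -0.319440)
  → (0.584645, 0.758143)
(x(0.21), y(0.21)) ≈ (0.5846, 0.7581)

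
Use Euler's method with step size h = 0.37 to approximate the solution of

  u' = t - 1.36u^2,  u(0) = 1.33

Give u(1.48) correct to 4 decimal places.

0.8437

Euler: u_{n+1} = u_n + h·f(t_n, u_n).
t=0.000000, u=1.330000: f=-2.405704 → u ← 1.330000 + 0.37·(-2.405704) = 0.439890
t=0.370000, u=0.439890: f=0.106836 → u ← 0.439890 + 0.37·0.106836 = 0.479419
t=0.740000, u=0.479419: f=0.427414 → u ← 0.479419 + 0.37·0.427414 = 0.637562
t=1.110000, u=0.637562: f=0.557180 → u ← 0.637562 + 0.37·0.557180 = 0.843719
u(1.48) ≈ 0.8437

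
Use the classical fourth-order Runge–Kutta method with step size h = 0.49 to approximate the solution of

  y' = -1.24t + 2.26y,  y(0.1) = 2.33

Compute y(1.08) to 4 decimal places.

19.2434

RK4: k1 = f(t_n, y_n); k2 = f(t_n + h/2, y_n + (h/2)·k1); k3 = f(t_n + h/2, y_n + (h/2)·k2); k4 = f(t_n + h, y_n + h·k3); y_{n+1} = y_n + (h/6)·(k1 + 2k2 + 2k3 + k4).
t=0.100000, y=2.330000:
  k1 = f(0.100000, 2.330000) = 5.141800
  k2 = f(0.345000, 3.589741) = 7.685015
  k3 = f(0.345000, 4.212829) = 9.093193
  k4 = f(0.590000, 6.785664) = 14.604002
  y ← 2.330000 + (0.49/6)·(k1 + 2k2 + 2k3 + k4) = 6.683014
t=0.590000, y=6.683014:
  k1 = f(0.590000, 6.683014) = 14.372012
  k2 = f(0.835000, 10.204157) = 22.025996
  k3 = f(0.835000, 12.079383) = 26.264006
  k4 = f(1.080000, 19.552377) = 42.849173
  y ← 6.683014 + (0.49/6)·(k1 + 2k2 + 2k3 + k4) = 19.243445
y(1.08) ≈ 19.2434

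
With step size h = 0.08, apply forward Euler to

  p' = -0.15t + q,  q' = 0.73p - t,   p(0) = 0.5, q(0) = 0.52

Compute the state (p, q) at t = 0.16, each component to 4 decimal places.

0.5846, 0.5744

Euler on (p,q): p_{n+1} = p_n + h·p', q_{n+1} = q_n + h·q'.
0.000000: (0.500000, 0.520000); f=(0.520000, 0.365000) → (0.541600, 0.549200)
0.080000: (0.541600, 0.549200); f=(0.537200, 0.315368) → (0.584576, 0.574429)
(p(0.16), q(0.16)) ≈ (0.5846, 0.5744)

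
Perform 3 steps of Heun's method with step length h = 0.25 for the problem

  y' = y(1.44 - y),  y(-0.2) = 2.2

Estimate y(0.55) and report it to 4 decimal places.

1.6463

Heun: k1 = f(t_n, y_n); k2 = f(t_n + h, y_n + h·k1); y_{n+1} = y_n + (h/2)·(k1 + k2).
t=-0.200000, y=2.200000:
  k1 = f(-0.200000, 2.200000) = -1.672000
  k2 = f(0.050000, 1.782000) = -0.609444
  y ← 2.200000 + (0.25/2)·(-1.672000 + (-0.609444)) = 1.914820
t=0.050000, y=1.914820:
  k1 = f(0.050000, 1.914820) = -0.909194
  k2 = f(0.300000, 1.687521) = -0.417697
  y ← 1.914820 + (0.25/2)·(-0.909194 + (-0.417697)) = 1.748958
t=0.300000, y=1.748958:
  k1 = f(0.300000, 1.748958) = -0.540355
  k2 = f(0.550000, 1.613869) = -0.280603
  y ← 1.748958 + (0.25/2)·(-0.540355 + (-0.280603)) = 1.646338
y(0.55) ≈ 1.6463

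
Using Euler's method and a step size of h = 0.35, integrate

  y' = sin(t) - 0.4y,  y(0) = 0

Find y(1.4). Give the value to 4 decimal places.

Euler: y_{n+1} = y_n + h·f(t_n, y_n).
t=0.000000, y=0.000000: f=0.000000 → y ← 0.000000 + 0.35·0.000000 = 0.000000
t=0.350000, y=0.000000: f=0.342898 → y ← 0.000000 + 0.35·0.342898 = 0.120014
t=0.700000, y=0.120014: f=0.596212 → y ← 0.120014 + 0.35·0.596212 = 0.328688
t=1.050000, y=0.328688: f=0.735948 → y ← 0.328688 + 0.35·0.735948 = 0.586270
y(1.4) ≈ 0.5863

0.5863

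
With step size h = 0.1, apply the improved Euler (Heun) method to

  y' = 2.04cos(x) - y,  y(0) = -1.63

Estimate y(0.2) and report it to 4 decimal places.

-0.9688

Heun: k1 = f(x_n, y_n); k2 = f(x_n + h, y_n + h·k1); y_{n+1} = y_n + (h/2)·(k1 + k2).
x=0.000000, y=-1.630000:
  k1 = f(0.000000, -1.630000) = 3.670000
  k2 = f(0.100000, -1.263000) = 3.292808
  y ← -1.630000 + (0.1/2)·(3.670000 + 3.292808) = -1.281860
x=0.100000, y=-1.281860:
  k1 = f(0.100000, -1.281860) = 3.311668
  k2 = f(0.200000, -0.950693) = 2.950029
  y ← -1.281860 + (0.1/2)·(3.311668 + 2.950029) = -0.968775
y(0.2) ≈ -0.9688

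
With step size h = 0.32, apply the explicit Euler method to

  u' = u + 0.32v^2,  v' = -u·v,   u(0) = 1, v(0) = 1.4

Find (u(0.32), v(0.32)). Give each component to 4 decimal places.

Euler on (u,v): u_{n+1} = u_n + h·u', v_{n+1} = v_n + h·v'.
0.000000: (1.000000, 1.400000); f=(1.627200, -1.400000) → (1.520704, 0.952000)
(u(0.32), v(0.32)) ≈ (1.5207, 0.9520)

1.5207, 0.9520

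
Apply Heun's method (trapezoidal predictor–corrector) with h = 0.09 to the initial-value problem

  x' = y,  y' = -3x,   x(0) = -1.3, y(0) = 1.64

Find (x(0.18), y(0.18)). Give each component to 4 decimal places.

-0.9454, 2.2540

Heun on (x,y): k1 = f(t_n, state_n); k2 = f(t_n + h, state_n + h·k1); state_{n+1} = state_n + (h/2)·(k1 + k2).
0.000000: (-1.300000, 1.640000)
  k1 = (1.640000, 3.900000)
  predictor → (-1.152400, 1.991000)
  k2 = (1.991000, 3.457200)
  → (-1.136605, 1.971074)
0.090000: (-1.136605, 1.971074)
  k1 = (1.971074, 3.409815)
  predictor → (-0.959208, 2.277957)
  k2 = (2.277957, 2.877625)
  → (-0.945399, 2.254009)
(x(0.18), y(0.18)) ≈ (-0.9454, 2.2540)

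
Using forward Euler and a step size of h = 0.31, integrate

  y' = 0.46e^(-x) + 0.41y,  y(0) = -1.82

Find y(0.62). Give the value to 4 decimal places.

-2.0467

Euler: y_{n+1} = y_n + h·f(x_n, y_n).
x=0.000000, y=-1.820000: f=-0.286200 → y ← -1.820000 + 0.31·(-0.286200) = -1.908722
x=0.310000, y=-1.908722: f=-0.445190 → y ← -1.908722 + 0.31·(-0.445190) = -2.046731
y(0.62) ≈ -2.0467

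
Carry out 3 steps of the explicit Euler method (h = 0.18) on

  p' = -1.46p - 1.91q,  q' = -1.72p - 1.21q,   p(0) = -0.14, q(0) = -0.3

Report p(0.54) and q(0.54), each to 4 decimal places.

Euler on (p,q): p_{n+1} = p_n + h·p', q_{n+1} = q_n + h·q'.
0.000000: (-0.140000, -0.300000); f=(0.777400, 0.603800) → (-0.000068, -0.191316)
0.180000: (-0.000068, -0.191316); f=(0.365513, 0.231609) → (0.065724, -0.149626)
0.360000: (0.065724, -0.149626); f=(0.189829, 0.068002) → (0.099893, -0.137386)
(p(0.54), q(0.54)) ≈ (0.0999, -0.1374)

0.0999, -0.1374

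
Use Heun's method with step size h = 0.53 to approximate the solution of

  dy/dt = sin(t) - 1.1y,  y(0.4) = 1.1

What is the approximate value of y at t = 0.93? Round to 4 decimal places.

0.9011

Heun: k1 = f(t_n, y_n); k2 = f(t_n + h, y_n + h·k1); y_{n+1} = y_n + (h/2)·(k1 + k2).
t=0.400000, y=1.100000:
  k1 = f(0.400000, 1.100000) = -0.820582
  k2 = f(0.930000, 0.665092) = 0.070019
  y ← 1.100000 + (0.53/2)·(-0.820582 + 0.070019) = 0.901101
y(0.93) ≈ 0.9011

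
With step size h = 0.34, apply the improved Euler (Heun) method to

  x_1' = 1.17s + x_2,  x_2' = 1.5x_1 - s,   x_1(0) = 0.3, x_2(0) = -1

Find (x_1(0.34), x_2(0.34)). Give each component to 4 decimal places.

0.0536, -0.9915

Heun on (x_1,x_2): k1 = f(s_n, state_n); k2 = f(s_n + h, state_n + h·k1); state_{n+1} = state_n + (h/2)·(k1 + k2).
0.000000: (0.300000, -1.000000)
  k1 = (-1.000000, 0.450000)
  predictor → (-0.040000, -0.847000)
  k2 = (-0.449200, -0.400000)
  → (0.053636, -0.991500)
(x_1(0.34), x_2(0.34)) ≈ (0.0536, -0.9915)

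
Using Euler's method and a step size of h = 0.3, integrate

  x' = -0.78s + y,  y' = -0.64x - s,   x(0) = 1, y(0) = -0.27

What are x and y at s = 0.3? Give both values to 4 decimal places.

Euler on (x,y): x_{n+1} = x_n + h·x', y_{n+1} = y_n + h·y'.
0.000000: (1.000000, -0.270000); f=(-0.270000, -0.640000) → (0.919000, -0.462000)
(x(0.3), y(0.3)) ≈ (0.9190, -0.4620)

0.9190, -0.4620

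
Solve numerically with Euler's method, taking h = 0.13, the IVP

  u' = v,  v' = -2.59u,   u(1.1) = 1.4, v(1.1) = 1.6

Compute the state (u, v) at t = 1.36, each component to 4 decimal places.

Euler on (u,v): u_{n+1} = u_n + h·u', v_{n+1} = v_n + h·v'.
1.100000: (1.400000, 1.600000); f=(1.600000, -3.626000) → (1.608000, 1.128620)
1.230000: (1.608000, 1.128620); f=(1.128620, -4.164720) → (1.754721, 0.587206)
(u(1.36), v(1.36)) ≈ (1.7547, 0.5872)

1.7547, 0.5872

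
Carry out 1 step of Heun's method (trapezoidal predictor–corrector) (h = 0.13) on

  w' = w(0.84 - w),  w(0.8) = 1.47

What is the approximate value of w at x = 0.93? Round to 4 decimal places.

Heun: k1 = f(x_n, w_n); k2 = f(x_n + h, w_n + h·k1); w_{n+1} = w_n + (h/2)·(k1 + k2).
x=0.800000, w=1.470000:
  k1 = f(0.800000, 1.470000) = -0.926100
  k2 = f(0.930000, 1.349607) = -0.687769
  w ← 1.470000 + (0.13/2)·(-0.926100 + (-0.687769)) = 1.365099
w(0.93) ≈ 1.3651

1.3651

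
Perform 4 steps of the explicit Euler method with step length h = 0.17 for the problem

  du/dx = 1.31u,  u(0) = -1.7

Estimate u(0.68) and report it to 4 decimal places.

-3.7995

Euler: u_{n+1} = u_n + h·f(x_n, u_n).
x=0.000000, u=-1.700000: f=-2.227000 → u ← -1.700000 + 0.17·(-2.227000) = -2.078590
x=0.170000, u=-2.078590: f=-2.722953 → u ← -2.078590 + 0.17·(-2.722953) = -2.541492
x=0.340000, u=-2.541492: f=-3.329355 → u ← -2.541492 + 0.17·(-3.329355) = -3.107482
x=0.510000, u=-3.107482: f=-4.070802 → u ← -3.107482 + 0.17·(-4.070802) = -3.799519
u(0.68) ≈ -3.7995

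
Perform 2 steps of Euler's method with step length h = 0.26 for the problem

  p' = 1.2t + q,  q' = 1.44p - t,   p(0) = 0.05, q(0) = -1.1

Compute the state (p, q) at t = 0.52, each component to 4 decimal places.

-0.4360, -1.2372

Euler on (p,q): p_{n+1} = p_n + h·p', q_{n+1} = q_n + h·q'.
0.000000: (0.050000, -1.100000); f=(-1.100000, 0.072000) → (-0.236000, -1.081280)
0.260000: (-0.236000, -1.081280); f=(-0.769280, -0.599840) → (-0.436013, -1.237238)
(p(0.52), q(0.52)) ≈ (-0.4360, -1.2372)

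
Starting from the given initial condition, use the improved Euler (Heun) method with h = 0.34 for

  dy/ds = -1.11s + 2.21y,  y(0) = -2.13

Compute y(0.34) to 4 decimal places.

Heun: k1 = f(s_n, y_n); k2 = f(s_n + h, y_n + h·k1); y_{n+1} = y_n + (h/2)·(k1 + k2).
s=0.000000, y=-2.130000:
  k1 = f(0.000000, -2.130000) = -4.707300
  k2 = f(0.340000, -3.730482) = -8.621765
  y ← -2.130000 + (0.34/2)·(-4.707300 + (-8.621765)) = -4.395941
y(0.34) ≈ -4.3959

-4.3959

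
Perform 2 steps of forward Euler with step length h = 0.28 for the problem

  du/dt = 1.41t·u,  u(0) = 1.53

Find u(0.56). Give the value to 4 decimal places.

Euler: u_{n+1} = u_n + h·f(t_n, u_n).
t=0.000000, u=1.530000: f=0.000000 → u ← 1.530000 + 0.28·0.000000 = 1.530000
t=0.280000, u=1.530000: f=0.604044 → u ← 1.530000 + 0.28·0.604044 = 1.699132
u(0.56) ≈ 1.6991

1.6991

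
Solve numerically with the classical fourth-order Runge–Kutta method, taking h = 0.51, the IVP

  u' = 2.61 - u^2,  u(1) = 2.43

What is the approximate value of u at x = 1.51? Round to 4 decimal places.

RK4: k1 = f(x_n, u_n); k2 = f(x_n + h/2, u_n + (h/2)·k1); k3 = f(x_n + h/2, u_n + (h/2)·k2); k4 = f(x_n + h, u_n + h·k3); u_{n+1} = u_n + (h/6)·(k1 + 2k2 + 2k3 + k4).
x=1.000000, u=2.430000:
  k1 = f(1.000000, 2.430000) = -3.294900
  k2 = f(1.255000, 1.589800) = 0.082534
  k3 = f(1.255000, 2.451046) = -3.397628
  k4 = f(1.510000, 0.697210) = 2.123898
  u ← 2.430000 + (0.51/6)·(k1 + 2k2 + 2k3 + k4) = 1.766899
u(1.51) ≈ 1.7669

1.7669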